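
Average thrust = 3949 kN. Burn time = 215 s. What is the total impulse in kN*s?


It = 3949 * 215 = 849035 kN*s

849035 kN*s


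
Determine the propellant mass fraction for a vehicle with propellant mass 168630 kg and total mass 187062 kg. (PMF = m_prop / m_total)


PMF = 168630 / 187062 = 0.901

0.901


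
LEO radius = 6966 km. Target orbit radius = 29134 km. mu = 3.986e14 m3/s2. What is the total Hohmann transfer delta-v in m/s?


V1 = sqrt(mu/r1) = 7564.44 m/s
dV1 = V1*(sqrt(2*r2/(r1+r2)) - 1) = 2045.89 m/s
V2 = sqrt(mu/r2) = 3698.87 m/s
dV2 = V2*(1 - sqrt(2*r1/(r1+r2))) = 1401.02 m/s
Total dV = 3447 m/s

3447 m/s


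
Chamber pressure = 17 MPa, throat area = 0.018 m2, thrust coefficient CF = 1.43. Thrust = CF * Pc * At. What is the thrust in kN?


F = 1.43 * 17e6 * 0.018 = 437580.0 N = 437.6 kN

437.6 kN


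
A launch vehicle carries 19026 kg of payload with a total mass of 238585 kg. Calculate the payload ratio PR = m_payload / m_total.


PR = 19026 / 238585 = 0.0797

0.0797


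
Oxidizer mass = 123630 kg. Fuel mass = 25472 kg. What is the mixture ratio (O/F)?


MR = 123630 / 25472 = 4.85

4.85


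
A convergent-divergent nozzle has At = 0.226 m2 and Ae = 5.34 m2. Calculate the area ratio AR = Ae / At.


AR = 5.34 / 0.226 = 23.6

23.6


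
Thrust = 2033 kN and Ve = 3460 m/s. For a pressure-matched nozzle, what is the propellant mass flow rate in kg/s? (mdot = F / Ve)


mdot = F / Ve = 2033000 / 3460 = 587.6 kg/s

587.6 kg/s


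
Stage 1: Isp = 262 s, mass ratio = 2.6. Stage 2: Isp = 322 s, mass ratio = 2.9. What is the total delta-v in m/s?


dV1 = 262 * 9.81 * ln(2.6) = 2455.9 m/s
dV2 = 322 * 9.81 * ln(2.9) = 3363.2 m/s
Total dV = 2455.9 + 3363.2 = 5819.1 m/s ~ 5819 m/s

5819 m/s


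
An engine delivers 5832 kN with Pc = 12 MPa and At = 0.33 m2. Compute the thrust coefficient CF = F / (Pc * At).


CF = 5832000 / (12e6 * 0.33) = 1.47

1.47


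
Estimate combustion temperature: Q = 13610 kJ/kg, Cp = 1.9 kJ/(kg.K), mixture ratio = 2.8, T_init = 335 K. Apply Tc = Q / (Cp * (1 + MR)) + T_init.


Tc = 13610 / (1.9 * (1 + 2.8)) + 335 = 2220 K

2220 K


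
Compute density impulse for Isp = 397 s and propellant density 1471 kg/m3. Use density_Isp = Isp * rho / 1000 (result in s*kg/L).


rho*Isp = 397 * 1471 / 1000 = 584 s*kg/L

584 s*kg/L


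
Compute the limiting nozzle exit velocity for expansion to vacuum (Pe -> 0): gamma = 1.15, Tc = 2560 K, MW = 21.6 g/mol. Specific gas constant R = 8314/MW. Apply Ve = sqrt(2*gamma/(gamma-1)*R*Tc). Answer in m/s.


R = 8314 / 21.6 = 384.91 J/(kg.K)
Ve = sqrt(2 * 1.15 / (1.15 - 1) * 384.91 * 2560) = 3887 m/s

3887 m/s


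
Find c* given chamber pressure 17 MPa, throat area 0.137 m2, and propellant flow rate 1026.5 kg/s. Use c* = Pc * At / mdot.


c* = 17e6 * 0.137 / 1026.5 = 2269 m/s

2269 m/s


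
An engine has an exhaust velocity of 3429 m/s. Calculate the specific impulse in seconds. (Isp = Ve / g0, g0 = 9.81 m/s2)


Isp = Ve / g0 = 3429 / 9.81 = 349.5 s

349.5 s


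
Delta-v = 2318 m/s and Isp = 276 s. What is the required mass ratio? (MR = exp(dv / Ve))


Ve = 276 * 9.81 = 2707.56 m/s
MR = exp(2318 / 2707.56) = 2.354

2.354


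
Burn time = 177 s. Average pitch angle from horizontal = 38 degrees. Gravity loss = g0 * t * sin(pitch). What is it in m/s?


GL = 9.81 * 177 * sin(38 deg) = 1069 m/s

1069 m/s


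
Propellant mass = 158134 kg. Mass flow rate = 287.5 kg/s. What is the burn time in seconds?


tb = 158134 / 287.5 = 550.0 s

550.0 s


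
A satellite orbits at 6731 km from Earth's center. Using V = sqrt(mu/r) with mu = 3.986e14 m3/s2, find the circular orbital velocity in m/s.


V = sqrt(3.986e14 / 6731000) = 7695 m/s

7695 m/s


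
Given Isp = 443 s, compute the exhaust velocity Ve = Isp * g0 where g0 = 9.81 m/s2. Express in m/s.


Ve = Isp * g0 = 443 * 9.81 = 4345.8 m/s

4345.8 m/s


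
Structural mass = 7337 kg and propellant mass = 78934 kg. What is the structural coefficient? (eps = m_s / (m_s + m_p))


eps = 7337 / (7337 + 78934) = 0.085

0.085


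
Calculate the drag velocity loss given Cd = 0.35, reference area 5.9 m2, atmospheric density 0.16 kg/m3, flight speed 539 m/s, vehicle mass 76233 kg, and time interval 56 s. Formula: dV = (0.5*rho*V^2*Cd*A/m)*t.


D = 0.5 * 0.16 * 539^2 * 0.35 * 5.9 = 47994.07 N
a = 47994.07 / 76233 = 0.6296 m/s2
dV = 0.6296 * 56 = 35.3 m/s

35.3 m/s


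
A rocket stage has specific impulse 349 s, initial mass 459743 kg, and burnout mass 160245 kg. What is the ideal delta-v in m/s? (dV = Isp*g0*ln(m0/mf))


Ve = 349 * 9.81 = 3423.69 m/s
dV = 3423.69 * ln(459743/160245) = 3608 m/s

3608 m/s


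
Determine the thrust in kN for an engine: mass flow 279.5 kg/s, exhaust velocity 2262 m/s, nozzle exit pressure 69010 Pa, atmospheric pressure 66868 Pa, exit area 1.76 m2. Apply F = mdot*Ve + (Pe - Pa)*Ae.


F = 279.5 * 2262 + (69010 - 66868) * 1.76 = 635999.0 N = 636.0 kN

636.0 kN


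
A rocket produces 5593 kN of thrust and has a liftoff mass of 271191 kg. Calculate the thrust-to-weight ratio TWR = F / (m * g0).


TWR = 5593000 / (271191 * 9.81) = 2.1

2.1


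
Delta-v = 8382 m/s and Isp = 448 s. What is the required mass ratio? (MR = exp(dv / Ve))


Ve = 448 * 9.81 = 4394.88 m/s
MR = exp(8382 / 4394.88) = 6.734

6.734


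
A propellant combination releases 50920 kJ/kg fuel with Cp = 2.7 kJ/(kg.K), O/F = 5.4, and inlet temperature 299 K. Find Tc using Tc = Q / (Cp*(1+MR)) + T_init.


Tc = 50920 / (2.7 * (1 + 5.4)) + 299 = 3246 K

3246 K


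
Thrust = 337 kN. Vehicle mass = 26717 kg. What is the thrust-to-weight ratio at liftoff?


TWR = 337000 / (26717 * 9.81) = 1.29

1.29


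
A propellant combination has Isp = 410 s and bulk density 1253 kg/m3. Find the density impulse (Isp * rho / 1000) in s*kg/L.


rho*Isp = 410 * 1253 / 1000 = 514 s*kg/L

514 s*kg/L


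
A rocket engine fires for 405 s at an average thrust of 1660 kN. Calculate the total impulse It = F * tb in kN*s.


It = 1660 * 405 = 672300 kN*s

672300 kN*s


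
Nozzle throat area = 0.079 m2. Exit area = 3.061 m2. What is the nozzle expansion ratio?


AR = 3.061 / 0.079 = 38.7

38.7


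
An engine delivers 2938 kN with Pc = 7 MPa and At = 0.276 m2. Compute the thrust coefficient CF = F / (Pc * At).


CF = 2938000 / (7e6 * 0.276) = 1.52

1.52


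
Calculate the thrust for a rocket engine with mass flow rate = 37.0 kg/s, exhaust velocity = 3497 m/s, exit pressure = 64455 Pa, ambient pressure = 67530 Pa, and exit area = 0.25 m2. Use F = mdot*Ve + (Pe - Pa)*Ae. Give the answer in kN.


F = 37.0 * 3497 + (64455 - 67530) * 0.25 = 128620.0 N = 128.6 kN

128.6 kN


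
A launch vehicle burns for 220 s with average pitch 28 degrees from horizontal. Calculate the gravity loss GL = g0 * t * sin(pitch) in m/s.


GL = 9.81 * 220 * sin(28 deg) = 1013 m/s

1013 m/s


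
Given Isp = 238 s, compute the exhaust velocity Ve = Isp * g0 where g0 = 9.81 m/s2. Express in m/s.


Ve = Isp * g0 = 238 * 9.81 = 2334.8 m/s

2334.8 m/s


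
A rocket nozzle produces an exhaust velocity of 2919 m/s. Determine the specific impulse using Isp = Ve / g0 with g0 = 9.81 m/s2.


Isp = Ve / g0 = 2919 / 9.81 = 297.6 s

297.6 s


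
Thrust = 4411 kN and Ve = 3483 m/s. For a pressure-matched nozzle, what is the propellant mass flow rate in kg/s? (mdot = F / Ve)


mdot = F / Ve = 4411000 / 3483 = 1266.4 kg/s

1266.4 kg/s


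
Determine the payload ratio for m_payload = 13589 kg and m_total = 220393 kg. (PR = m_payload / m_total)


PR = 13589 / 220393 = 0.0617

0.0617


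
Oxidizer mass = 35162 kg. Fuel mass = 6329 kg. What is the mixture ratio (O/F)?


MR = 35162 / 6329 = 5.56

5.56


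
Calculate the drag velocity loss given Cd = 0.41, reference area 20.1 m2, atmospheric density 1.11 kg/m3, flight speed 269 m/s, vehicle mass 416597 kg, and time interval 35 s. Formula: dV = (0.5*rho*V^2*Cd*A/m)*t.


D = 0.5 * 1.11 * 269^2 * 0.41 * 20.1 = 330961.49 N
a = 330961.49 / 416597 = 0.7944 m/s2
dV = 0.7944 * 35 = 27.8 m/s

27.8 m/s


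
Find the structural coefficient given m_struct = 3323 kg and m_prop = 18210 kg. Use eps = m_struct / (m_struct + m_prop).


eps = 3323 / (3323 + 18210) = 0.1543

0.1543


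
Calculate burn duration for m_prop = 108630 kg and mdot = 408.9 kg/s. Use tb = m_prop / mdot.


tb = 108630 / 408.9 = 265.7 s

265.7 s


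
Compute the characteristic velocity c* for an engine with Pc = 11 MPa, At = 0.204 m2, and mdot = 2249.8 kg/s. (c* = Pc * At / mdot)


c* = 11e6 * 0.204 / 2249.8 = 997 m/s

997 m/s


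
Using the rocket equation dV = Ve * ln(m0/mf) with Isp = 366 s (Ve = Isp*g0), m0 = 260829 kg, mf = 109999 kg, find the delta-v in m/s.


Ve = 366 * 9.81 = 3590.46 m/s
dV = 3590.46 * ln(260829/109999) = 3100 m/s

3100 m/s


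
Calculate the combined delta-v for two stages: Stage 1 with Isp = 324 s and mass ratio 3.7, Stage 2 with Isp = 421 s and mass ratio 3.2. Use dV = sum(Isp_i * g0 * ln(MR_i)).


dV1 = 324 * 9.81 * ln(3.7) = 4158.5 m/s
dV2 = 421 * 9.81 * ln(3.2) = 4803.8 m/s
Total dV = 4158.5 + 4803.8 = 8962.3 m/s ~ 8962 m/s

8962 m/s


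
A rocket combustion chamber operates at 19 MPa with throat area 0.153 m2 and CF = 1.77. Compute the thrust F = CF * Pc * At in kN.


F = 1.77 * 19e6 * 0.153 = 5.1454e+06 N = 5145.4 kN

5145.4 kN


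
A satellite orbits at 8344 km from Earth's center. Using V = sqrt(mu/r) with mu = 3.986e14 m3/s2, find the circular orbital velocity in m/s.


V = sqrt(3.986e14 / 8344000) = 6912 m/s

6912 m/s


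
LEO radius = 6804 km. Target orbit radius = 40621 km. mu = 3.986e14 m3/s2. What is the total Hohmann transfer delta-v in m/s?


V1 = sqrt(mu/r1) = 7653.97 m/s
dV1 = V1*(sqrt(2*r2/(r1+r2)) - 1) = 2363.85 m/s
V2 = sqrt(mu/r2) = 3132.52 m/s
dV2 = V2*(1 - sqrt(2*r1/(r1+r2))) = 1454.54 m/s
Total dV = 3818 m/s

3818 m/s


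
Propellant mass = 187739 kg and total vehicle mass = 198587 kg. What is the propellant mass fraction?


PMF = 187739 / 198587 = 0.945

0.945


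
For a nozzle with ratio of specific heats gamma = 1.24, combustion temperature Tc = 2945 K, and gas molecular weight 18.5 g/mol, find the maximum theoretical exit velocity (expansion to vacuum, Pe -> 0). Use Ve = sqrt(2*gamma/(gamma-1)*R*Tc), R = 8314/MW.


R = 8314 / 18.5 = 449.41 J/(kg.K)
Ve = sqrt(2 * 1.24 / (1.24 - 1) * 449.41 * 2945) = 3698 m/s

3698 m/s


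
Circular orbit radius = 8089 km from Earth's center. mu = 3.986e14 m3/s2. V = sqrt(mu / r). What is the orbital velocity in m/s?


V = sqrt(3.986e14 / 8089000) = 7020 m/s

7020 m/s


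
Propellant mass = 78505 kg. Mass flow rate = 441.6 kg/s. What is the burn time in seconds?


tb = 78505 / 441.6 = 177.8 s

177.8 s


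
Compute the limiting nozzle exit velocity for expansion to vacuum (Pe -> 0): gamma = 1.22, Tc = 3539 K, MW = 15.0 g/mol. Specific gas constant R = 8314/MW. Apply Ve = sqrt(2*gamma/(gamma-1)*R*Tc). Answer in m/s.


R = 8314 / 15.0 = 554.27 J/(kg.K)
Ve = sqrt(2 * 1.22 / (1.22 - 1) * 554.27 * 3539) = 4664 m/s

4664 m/s


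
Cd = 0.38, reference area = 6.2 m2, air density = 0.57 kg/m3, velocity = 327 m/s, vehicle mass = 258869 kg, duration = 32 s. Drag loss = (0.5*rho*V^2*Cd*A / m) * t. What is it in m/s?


D = 0.5 * 0.57 * 327^2 * 0.38 * 6.2 = 71798.55 N
a = 71798.55 / 258869 = 0.2774 m/s2
dV = 0.2774 * 32 = 8.9 m/s

8.9 m/s


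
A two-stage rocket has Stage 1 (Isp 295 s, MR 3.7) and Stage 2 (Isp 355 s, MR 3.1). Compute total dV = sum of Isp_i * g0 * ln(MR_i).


dV1 = 295 * 9.81 * ln(3.7) = 3786.2 m/s
dV2 = 355 * 9.81 * ln(3.1) = 3940.2 m/s
Total dV = 3786.2 + 3940.2 = 7726.4 m/s ~ 7726 m/s

7726 m/s


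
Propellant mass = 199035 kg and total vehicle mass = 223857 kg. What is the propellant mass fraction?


PMF = 199035 / 223857 = 0.889

0.889


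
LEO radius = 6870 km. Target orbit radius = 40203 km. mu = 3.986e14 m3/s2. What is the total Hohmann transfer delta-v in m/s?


V1 = sqrt(mu/r1) = 7617.11 m/s
dV1 = V1*(sqrt(2*r2/(r1+r2)) - 1) = 2338.06 m/s
V2 = sqrt(mu/r2) = 3148.76 m/s
dV2 = V2*(1 - sqrt(2*r1/(r1+r2))) = 1447.59 m/s
Total dV = 3786 m/s

3786 m/s


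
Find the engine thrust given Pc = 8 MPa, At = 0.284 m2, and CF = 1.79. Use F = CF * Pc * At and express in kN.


F = 1.79 * 8e6 * 0.284 = 4.0669e+06 N = 4066.9 kN

4066.9 kN


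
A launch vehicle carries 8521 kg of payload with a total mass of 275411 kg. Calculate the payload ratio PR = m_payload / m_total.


PR = 8521 / 275411 = 0.0309

0.0309


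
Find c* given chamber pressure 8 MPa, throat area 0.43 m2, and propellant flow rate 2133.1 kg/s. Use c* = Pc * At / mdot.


c* = 8e6 * 0.43 / 2133.1 = 1613 m/s

1613 m/s


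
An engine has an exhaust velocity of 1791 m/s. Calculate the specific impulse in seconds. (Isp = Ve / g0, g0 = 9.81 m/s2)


Isp = Ve / g0 = 1791 / 9.81 = 182.6 s

182.6 s


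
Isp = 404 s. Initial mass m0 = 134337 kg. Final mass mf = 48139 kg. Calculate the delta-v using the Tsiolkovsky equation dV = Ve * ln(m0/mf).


Ve = 404 * 9.81 = 3963.24 m/s
dV = 3963.24 * ln(134337/48139) = 4067 m/s

4067 m/s


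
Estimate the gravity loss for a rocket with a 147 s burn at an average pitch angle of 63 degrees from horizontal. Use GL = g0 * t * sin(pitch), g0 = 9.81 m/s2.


GL = 9.81 * 147 * sin(63 deg) = 1285 m/s

1285 m/s


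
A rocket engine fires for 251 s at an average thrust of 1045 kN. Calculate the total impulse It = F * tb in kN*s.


It = 1045 * 251 = 262295 kN*s

262295 kN*s


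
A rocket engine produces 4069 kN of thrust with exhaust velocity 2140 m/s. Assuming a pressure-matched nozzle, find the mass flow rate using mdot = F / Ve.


mdot = F / Ve = 4069000 / 2140 = 1901.4 kg/s

1901.4 kg/s


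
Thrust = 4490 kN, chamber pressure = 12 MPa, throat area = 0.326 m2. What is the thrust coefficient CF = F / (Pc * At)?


CF = 4490000 / (12e6 * 0.326) = 1.15

1.15


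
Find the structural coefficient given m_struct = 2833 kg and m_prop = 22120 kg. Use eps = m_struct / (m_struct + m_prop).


eps = 2833 / (2833 + 22120) = 0.1135

0.1135


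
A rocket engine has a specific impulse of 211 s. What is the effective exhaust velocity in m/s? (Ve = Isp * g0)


Ve = Isp * g0 = 211 * 9.81 = 2069.9 m/s

2069.9 m/s


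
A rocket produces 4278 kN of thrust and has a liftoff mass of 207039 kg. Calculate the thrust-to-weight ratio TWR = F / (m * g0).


TWR = 4278000 / (207039 * 9.81) = 2.11

2.11


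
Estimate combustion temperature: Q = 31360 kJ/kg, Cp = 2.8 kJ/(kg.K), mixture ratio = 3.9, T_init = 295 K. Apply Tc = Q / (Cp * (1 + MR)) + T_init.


Tc = 31360 / (2.8 * (1 + 3.9)) + 295 = 2581 K

2581 K


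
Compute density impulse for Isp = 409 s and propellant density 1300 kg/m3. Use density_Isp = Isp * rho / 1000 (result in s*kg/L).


rho*Isp = 409 * 1300 / 1000 = 532 s*kg/L

532 s*kg/L


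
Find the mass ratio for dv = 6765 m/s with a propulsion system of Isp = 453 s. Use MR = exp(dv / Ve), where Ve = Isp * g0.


Ve = 453 * 9.81 = 4443.93 m/s
MR = exp(6765 / 4443.93) = 4.583

4.583


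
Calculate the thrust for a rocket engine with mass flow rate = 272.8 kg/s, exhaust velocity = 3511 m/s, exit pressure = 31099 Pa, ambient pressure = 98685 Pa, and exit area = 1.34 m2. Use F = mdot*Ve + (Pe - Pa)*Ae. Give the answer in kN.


F = 272.8 * 3511 + (31099 - 98685) * 1.34 = 867236.0 N = 867.2 kN

867.2 kN


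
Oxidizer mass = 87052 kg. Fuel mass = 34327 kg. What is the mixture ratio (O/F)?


MR = 87052 / 34327 = 2.54

2.54


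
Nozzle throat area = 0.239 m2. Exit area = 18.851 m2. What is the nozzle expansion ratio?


AR = 18.851 / 0.239 = 78.9

78.9


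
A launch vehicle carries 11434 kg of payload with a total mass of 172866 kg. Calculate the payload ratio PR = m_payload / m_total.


PR = 11434 / 172866 = 0.0661

0.0661


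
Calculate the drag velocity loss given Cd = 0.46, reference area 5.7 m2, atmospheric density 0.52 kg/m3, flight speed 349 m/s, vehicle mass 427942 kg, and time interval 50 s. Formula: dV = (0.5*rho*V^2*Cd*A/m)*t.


D = 0.5 * 0.52 * 349^2 * 0.46 * 5.7 = 83034.18 N
a = 83034.18 / 427942 = 0.194 m/s2
dV = 0.194 * 50 = 9.7 m/s

9.7 m/s


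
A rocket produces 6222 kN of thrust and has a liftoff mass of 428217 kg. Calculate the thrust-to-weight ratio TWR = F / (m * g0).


TWR = 6222000 / (428217 * 9.81) = 1.48

1.48


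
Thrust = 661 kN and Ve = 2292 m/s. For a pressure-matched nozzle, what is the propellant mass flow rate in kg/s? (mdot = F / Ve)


mdot = F / Ve = 661000 / 2292 = 288.4 kg/s

288.4 kg/s


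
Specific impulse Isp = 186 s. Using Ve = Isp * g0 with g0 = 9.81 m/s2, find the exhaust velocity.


Ve = Isp * g0 = 186 * 9.81 = 1824.7 m/s

1824.7 m/s


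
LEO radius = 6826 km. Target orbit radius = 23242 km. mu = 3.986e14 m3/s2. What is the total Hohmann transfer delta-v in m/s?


V1 = sqrt(mu/r1) = 7641.62 m/s
dV1 = V1*(sqrt(2*r2/(r1+r2)) - 1) = 1859.72 m/s
V2 = sqrt(mu/r2) = 4141.25 m/s
dV2 = V2*(1 - sqrt(2*r1/(r1+r2))) = 1350.78 m/s
Total dV = 3211 m/s

3211 m/s


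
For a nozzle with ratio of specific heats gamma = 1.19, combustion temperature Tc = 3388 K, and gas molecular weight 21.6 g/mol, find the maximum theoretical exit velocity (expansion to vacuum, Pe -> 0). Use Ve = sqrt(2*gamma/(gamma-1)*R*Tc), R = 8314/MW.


R = 8314 / 21.6 = 384.91 J/(kg.K)
Ve = sqrt(2 * 1.19 / (1.19 - 1) * 384.91 * 3388) = 4042 m/s

4042 m/s


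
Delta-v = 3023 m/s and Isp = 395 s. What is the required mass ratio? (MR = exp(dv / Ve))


Ve = 395 * 9.81 = 3874.95 m/s
MR = exp(3023 / 3874.95) = 2.182

2.182


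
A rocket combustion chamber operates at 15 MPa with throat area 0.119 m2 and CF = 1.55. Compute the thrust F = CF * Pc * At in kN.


F = 1.55 * 15e6 * 0.119 = 2.7668e+06 N = 2766.8 kN

2766.8 kN


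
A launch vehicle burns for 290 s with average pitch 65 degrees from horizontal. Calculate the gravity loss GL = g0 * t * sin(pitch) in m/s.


GL = 9.81 * 290 * sin(65 deg) = 2578 m/s

2578 m/s


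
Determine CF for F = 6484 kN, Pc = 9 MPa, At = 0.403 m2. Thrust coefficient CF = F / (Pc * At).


CF = 6484000 / (9e6 * 0.403) = 1.79

1.79


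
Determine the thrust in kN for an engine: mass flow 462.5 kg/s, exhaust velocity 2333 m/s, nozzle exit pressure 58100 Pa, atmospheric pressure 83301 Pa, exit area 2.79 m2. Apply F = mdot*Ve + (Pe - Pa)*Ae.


F = 462.5 * 2333 + (58100 - 83301) * 2.79 = 1.0087e+06 N = 1008.7 kN

1008.7 kN


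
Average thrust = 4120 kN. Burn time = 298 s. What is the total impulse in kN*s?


It = 4120 * 298 = 1227760 kN*s

1227760 kN*s


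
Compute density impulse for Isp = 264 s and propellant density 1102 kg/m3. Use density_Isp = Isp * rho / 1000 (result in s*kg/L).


rho*Isp = 264 * 1102 / 1000 = 291 s*kg/L

291 s*kg/L


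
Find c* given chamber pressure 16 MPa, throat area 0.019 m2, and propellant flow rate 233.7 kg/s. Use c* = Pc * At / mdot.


c* = 16e6 * 0.019 / 233.7 = 1301 m/s

1301 m/s


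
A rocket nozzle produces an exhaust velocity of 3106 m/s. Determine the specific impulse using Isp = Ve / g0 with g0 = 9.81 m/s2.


Isp = Ve / g0 = 3106 / 9.81 = 316.6 s

316.6 s


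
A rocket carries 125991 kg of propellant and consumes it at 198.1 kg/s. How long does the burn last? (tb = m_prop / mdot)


tb = 125991 / 198.1 = 636.0 s

636.0 s


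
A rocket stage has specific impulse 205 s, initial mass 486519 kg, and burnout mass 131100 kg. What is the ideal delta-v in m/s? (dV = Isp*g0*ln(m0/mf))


Ve = 205 * 9.81 = 2011.05 m/s
dV = 2011.05 * ln(486519/131100) = 2637 m/s

2637 m/s


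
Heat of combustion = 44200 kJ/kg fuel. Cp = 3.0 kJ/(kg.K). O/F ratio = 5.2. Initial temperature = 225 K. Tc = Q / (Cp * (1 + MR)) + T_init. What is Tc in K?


Tc = 44200 / (3.0 * (1 + 5.2)) + 225 = 2601 K

2601 K


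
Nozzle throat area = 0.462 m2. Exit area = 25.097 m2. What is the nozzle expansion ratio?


AR = 25.097 / 0.462 = 54.3

54.3


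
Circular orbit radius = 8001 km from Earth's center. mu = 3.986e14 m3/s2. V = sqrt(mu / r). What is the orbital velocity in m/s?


V = sqrt(3.986e14 / 8001000) = 7058 m/s

7058 m/s


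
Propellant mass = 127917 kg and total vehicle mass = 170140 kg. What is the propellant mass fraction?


PMF = 127917 / 170140 = 0.752

0.752


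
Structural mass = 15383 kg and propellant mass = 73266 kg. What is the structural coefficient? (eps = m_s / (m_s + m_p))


eps = 15383 / (15383 + 73266) = 0.1735

0.1735


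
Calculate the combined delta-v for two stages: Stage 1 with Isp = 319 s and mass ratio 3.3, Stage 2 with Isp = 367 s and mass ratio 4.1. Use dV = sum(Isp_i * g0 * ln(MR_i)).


dV1 = 319 * 9.81 * ln(3.3) = 3736.2 m/s
dV2 = 367 * 9.81 * ln(4.1) = 5079.9 m/s
Total dV = 3736.2 + 5079.9 = 8816.1 m/s ~ 8816 m/s

8816 m/s


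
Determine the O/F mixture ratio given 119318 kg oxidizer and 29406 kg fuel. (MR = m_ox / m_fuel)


MR = 119318 / 29406 = 4.06

4.06


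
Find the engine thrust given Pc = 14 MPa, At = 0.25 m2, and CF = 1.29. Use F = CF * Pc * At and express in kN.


F = 1.29 * 14e6 * 0.25 = 4.5150e+06 N = 4515.0 kN

4515.0 kN


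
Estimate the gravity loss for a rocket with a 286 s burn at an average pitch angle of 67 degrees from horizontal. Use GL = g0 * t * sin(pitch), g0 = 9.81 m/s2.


GL = 9.81 * 286 * sin(67 deg) = 2583 m/s

2583 m/s


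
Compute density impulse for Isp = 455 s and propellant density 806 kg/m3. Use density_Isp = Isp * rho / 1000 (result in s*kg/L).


rho*Isp = 455 * 806 / 1000 = 367 s*kg/L

367 s*kg/L


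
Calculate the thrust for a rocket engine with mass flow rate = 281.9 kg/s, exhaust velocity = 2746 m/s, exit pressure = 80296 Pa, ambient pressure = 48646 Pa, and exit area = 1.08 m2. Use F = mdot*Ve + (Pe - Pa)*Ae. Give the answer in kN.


F = 281.9 * 2746 + (80296 - 48646) * 1.08 = 808279.0 N = 808.3 kN

808.3 kN


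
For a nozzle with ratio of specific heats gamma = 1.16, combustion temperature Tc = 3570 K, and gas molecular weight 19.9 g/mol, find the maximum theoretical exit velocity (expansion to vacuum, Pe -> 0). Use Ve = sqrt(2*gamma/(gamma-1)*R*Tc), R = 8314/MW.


R = 8314 / 19.9 = 417.79 J/(kg.K)
Ve = sqrt(2 * 1.16 / (1.16 - 1) * 417.79 * 3570) = 4650 m/s

4650 m/s


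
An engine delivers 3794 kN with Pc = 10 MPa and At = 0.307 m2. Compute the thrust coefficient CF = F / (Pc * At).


CF = 3794000 / (10e6 * 0.307) = 1.24

1.24


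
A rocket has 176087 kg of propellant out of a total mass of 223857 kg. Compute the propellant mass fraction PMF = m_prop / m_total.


PMF = 176087 / 223857 = 0.787

0.787


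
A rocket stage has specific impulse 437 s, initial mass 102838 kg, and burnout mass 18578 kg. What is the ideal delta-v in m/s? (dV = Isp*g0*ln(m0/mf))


Ve = 437 * 9.81 = 4286.97 m/s
dV = 4286.97 * ln(102838/18578) = 7336 m/s

7336 m/s


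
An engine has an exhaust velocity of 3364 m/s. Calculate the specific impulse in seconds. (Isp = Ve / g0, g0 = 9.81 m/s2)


Isp = Ve / g0 = 3364 / 9.81 = 342.9 s

342.9 s


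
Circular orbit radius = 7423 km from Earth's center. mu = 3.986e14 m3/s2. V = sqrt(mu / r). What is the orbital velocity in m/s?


V = sqrt(3.986e14 / 7423000) = 7328 m/s

7328 m/s


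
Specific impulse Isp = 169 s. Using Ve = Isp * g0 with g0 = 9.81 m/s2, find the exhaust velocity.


Ve = Isp * g0 = 169 * 9.81 = 1657.9 m/s

1657.9 m/s


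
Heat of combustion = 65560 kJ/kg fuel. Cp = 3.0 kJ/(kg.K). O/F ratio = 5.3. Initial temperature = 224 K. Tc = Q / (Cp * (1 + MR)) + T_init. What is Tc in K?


Tc = 65560 / (3.0 * (1 + 5.3)) + 224 = 3693 K

3693 K


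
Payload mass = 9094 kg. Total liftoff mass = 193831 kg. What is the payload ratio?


PR = 9094 / 193831 = 0.0469

0.0469


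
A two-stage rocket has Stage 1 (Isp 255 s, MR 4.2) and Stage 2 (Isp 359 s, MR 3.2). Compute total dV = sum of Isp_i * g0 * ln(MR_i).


dV1 = 255 * 9.81 * ln(4.2) = 3589.9 m/s
dV2 = 359 * 9.81 * ln(3.2) = 4096.4 m/s
Total dV = 3589.9 + 4096.4 = 7686.3 m/s ~ 7686 m/s

7686 m/s


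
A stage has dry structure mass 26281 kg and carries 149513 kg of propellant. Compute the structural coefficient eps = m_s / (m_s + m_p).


eps = 26281 / (26281 + 149513) = 0.1495

0.1495


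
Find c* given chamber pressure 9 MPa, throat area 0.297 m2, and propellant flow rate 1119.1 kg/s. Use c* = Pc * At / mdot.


c* = 9e6 * 0.297 / 1119.1 = 2389 m/s

2389 m/s


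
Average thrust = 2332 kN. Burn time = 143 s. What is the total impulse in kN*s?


It = 2332 * 143 = 333476 kN*s

333476 kN*s


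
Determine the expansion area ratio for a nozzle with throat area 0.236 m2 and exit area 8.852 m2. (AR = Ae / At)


AR = 8.852 / 0.236 = 37.5

37.5


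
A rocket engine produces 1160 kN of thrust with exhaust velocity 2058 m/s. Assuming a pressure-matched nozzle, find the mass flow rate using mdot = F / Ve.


mdot = F / Ve = 1160000 / 2058 = 563.7 kg/s

563.7 kg/s


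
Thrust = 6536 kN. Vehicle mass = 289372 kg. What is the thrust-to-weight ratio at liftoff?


TWR = 6536000 / (289372 * 9.81) = 2.3

2.3


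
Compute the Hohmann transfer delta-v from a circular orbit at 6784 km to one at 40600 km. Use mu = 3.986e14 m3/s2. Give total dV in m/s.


V1 = sqrt(mu/r1) = 7665.24 m/s
dV1 = V1*(sqrt(2*r2/(r1+r2)) - 1) = 2369.08 m/s
V2 = sqrt(mu/r2) = 3133.33 m/s
dV2 = V2*(1 - sqrt(2*r1/(r1+r2))) = 1456.66 m/s
Total dV = 3826 m/s

3826 m/s


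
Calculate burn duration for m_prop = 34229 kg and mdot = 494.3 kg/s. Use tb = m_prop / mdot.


tb = 34229 / 494.3 = 69.2 s

69.2 s


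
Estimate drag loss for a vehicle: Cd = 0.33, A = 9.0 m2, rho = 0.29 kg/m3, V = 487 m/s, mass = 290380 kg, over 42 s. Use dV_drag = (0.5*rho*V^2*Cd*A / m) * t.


D = 0.5 * 0.29 * 487^2 * 0.33 * 9.0 = 102136.83 N
a = 102136.83 / 290380 = 0.3517 m/s2
dV = 0.3517 * 42 = 14.8 m/s

14.8 m/s


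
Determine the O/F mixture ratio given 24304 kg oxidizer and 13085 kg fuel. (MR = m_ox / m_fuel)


MR = 24304 / 13085 = 1.86

1.86


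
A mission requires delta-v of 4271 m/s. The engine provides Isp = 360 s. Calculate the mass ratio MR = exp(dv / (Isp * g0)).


Ve = 360 * 9.81 = 3531.6 m/s
MR = exp(4271 / 3531.6) = 3.351

3.351


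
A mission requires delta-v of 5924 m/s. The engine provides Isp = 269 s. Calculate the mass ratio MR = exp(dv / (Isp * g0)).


Ve = 269 * 9.81 = 2638.89 m/s
MR = exp(5924 / 2638.89) = 9.439

9.439


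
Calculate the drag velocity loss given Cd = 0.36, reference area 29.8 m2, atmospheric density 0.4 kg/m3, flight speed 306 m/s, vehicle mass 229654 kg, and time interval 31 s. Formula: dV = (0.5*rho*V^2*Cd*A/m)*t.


D = 0.5 * 0.4 * 306^2 * 0.36 * 29.8 = 200905.4 N
a = 200905.4 / 229654 = 0.8748 m/s2
dV = 0.8748 * 31 = 27.1 m/s

27.1 m/s


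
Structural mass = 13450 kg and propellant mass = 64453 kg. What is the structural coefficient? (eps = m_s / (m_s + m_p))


eps = 13450 / (13450 + 64453) = 0.1727

0.1727


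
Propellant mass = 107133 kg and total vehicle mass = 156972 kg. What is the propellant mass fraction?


PMF = 107133 / 156972 = 0.682

0.682


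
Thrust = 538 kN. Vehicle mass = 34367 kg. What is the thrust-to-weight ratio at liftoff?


TWR = 538000 / (34367 * 9.81) = 1.6

1.6


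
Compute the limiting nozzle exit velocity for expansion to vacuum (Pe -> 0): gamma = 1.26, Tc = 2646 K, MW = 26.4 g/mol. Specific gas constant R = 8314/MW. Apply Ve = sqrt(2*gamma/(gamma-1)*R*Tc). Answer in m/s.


R = 8314 / 26.4 = 314.92 J/(kg.K)
Ve = sqrt(2 * 1.26 / (1.26 - 1) * 314.92 * 2646) = 2842 m/s

2842 m/s


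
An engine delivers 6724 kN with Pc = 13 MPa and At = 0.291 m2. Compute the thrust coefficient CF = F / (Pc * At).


CF = 6724000 / (13e6 * 0.291) = 1.78

1.78


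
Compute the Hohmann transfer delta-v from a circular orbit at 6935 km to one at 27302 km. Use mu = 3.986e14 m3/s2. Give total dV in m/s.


V1 = sqrt(mu/r1) = 7581.33 m/s
dV1 = V1*(sqrt(2*r2/(r1+r2)) - 1) = 1993.03 m/s
V2 = sqrt(mu/r2) = 3820.95 m/s
dV2 = V2*(1 - sqrt(2*r1/(r1+r2))) = 1388.96 m/s
Total dV = 3382 m/s

3382 m/s


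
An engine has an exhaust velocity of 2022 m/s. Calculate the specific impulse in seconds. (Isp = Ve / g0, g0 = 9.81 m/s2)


Isp = Ve / g0 = 2022 / 9.81 = 206.1 s

206.1 s


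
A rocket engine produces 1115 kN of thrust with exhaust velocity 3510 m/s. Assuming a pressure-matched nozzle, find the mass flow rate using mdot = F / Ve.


mdot = F / Ve = 1115000 / 3510 = 317.7 kg/s

317.7 kg/s


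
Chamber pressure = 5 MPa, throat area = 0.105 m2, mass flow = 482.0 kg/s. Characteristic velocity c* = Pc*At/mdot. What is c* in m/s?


c* = 5e6 * 0.105 / 482.0 = 1089 m/s

1089 m/s


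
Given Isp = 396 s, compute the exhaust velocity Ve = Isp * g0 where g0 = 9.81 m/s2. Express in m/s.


Ve = Isp * g0 = 396 * 9.81 = 3884.8 m/s

3884.8 m/s


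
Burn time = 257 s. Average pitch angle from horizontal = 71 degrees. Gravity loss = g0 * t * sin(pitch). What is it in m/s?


GL = 9.81 * 257 * sin(71 deg) = 2384 m/s

2384 m/s


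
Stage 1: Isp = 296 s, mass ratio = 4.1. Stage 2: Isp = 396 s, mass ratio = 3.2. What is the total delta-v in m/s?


dV1 = 296 * 9.81 * ln(4.1) = 4097.2 m/s
dV2 = 396 * 9.81 * ln(3.2) = 4518.6 m/s
Total dV = 4097.2 + 4518.6 = 8615.8 m/s ~ 8616 m/s

8616 m/s


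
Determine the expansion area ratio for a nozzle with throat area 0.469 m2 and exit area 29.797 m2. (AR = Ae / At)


AR = 29.797 / 0.469 = 63.5

63.5


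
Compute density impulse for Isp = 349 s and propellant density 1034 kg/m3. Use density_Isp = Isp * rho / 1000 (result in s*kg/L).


rho*Isp = 349 * 1034 / 1000 = 361 s*kg/L

361 s*kg/L


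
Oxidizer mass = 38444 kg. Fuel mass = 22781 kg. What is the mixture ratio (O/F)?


MR = 38444 / 22781 = 1.69

1.69


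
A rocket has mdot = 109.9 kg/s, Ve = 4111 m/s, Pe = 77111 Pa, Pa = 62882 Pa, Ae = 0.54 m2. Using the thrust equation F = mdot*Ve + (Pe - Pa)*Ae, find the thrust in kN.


F = 109.9 * 4111 + (77111 - 62882) * 0.54 = 459483.0 N = 459.5 kN

459.5 kN


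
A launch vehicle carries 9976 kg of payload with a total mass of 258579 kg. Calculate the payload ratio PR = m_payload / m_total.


PR = 9976 / 258579 = 0.0386

0.0386


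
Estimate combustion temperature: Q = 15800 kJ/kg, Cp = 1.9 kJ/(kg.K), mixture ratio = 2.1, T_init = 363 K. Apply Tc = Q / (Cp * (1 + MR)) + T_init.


Tc = 15800 / (1.9 * (1 + 2.1)) + 363 = 3046 K

3046 K


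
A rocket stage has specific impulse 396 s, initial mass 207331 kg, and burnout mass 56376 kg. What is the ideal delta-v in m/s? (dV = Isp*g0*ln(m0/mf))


Ve = 396 * 9.81 = 3884.76 m/s
dV = 3884.76 * ln(207331/56376) = 5059 m/s

5059 m/s


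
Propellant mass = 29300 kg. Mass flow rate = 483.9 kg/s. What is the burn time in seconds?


tb = 29300 / 483.9 = 60.5 s

60.5 s


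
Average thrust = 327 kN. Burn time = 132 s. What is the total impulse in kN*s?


It = 327 * 132 = 43164 kN*s

43164 kN*s


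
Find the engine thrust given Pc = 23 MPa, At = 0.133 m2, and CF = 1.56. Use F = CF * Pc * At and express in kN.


F = 1.56 * 23e6 * 0.133 = 4.7720e+06 N = 4772.0 kN

4772.0 kN


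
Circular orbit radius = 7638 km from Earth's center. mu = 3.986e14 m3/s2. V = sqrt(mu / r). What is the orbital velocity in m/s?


V = sqrt(3.986e14 / 7638000) = 7224 m/s

7224 m/s


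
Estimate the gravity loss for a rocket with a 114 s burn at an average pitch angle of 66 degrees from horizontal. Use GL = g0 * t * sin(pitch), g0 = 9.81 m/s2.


GL = 9.81 * 114 * sin(66 deg) = 1022 m/s

1022 m/s


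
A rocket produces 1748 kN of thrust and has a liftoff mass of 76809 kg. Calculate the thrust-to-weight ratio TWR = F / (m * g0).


TWR = 1748000 / (76809 * 9.81) = 2.32

2.32


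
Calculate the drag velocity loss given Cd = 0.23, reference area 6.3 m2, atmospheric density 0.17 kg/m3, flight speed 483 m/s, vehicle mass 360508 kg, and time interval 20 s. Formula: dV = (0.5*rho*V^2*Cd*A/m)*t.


D = 0.5 * 0.17 * 483^2 * 0.23 * 6.3 = 28733.04 N
a = 28733.04 / 360508 = 0.0797 m/s2
dV = 0.0797 * 20 = 1.6 m/s

1.6 m/s


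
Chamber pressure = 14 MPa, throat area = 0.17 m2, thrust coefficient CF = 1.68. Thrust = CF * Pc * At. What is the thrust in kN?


F = 1.68 * 14e6 * 0.17 = 3.9984e+06 N = 3998.4 kN

3998.4 kN


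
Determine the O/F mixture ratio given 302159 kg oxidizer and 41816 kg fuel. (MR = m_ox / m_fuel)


MR = 302159 / 41816 = 7.23

7.23


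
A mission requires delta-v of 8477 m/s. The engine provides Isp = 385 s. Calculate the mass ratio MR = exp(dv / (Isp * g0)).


Ve = 385 * 9.81 = 3776.85 m/s
MR = exp(8477 / 3776.85) = 9.435

9.435


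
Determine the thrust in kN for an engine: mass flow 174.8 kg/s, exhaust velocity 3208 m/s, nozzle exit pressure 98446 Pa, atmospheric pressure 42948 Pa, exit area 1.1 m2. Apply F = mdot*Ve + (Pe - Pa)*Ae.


F = 174.8 * 3208 + (98446 - 42948) * 1.1 = 621806.0 N = 621.8 kN

621.8 kN


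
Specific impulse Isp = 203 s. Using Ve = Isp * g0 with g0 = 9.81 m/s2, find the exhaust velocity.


Ve = Isp * g0 = 203 * 9.81 = 1991.4 m/s

1991.4 m/s


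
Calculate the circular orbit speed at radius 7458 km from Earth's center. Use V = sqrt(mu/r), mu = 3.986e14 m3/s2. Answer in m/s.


V = sqrt(3.986e14 / 7458000) = 7311 m/s

7311 m/s


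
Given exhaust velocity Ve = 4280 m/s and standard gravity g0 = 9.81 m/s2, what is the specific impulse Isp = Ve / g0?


Isp = Ve / g0 = 4280 / 9.81 = 436.3 s

436.3 s


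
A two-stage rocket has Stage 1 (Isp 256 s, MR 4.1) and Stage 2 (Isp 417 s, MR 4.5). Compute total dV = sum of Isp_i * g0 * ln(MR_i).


dV1 = 256 * 9.81 * ln(4.1) = 3543.5 m/s
dV2 = 417 * 9.81 * ln(4.5) = 6152.8 m/s
Total dV = 3543.5 + 6152.8 = 9696.3 m/s ~ 9696 m/s

9696 m/s


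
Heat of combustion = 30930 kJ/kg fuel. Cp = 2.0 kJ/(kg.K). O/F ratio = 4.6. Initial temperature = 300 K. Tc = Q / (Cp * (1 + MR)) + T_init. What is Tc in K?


Tc = 30930 / (2.0 * (1 + 4.6)) + 300 = 3062 K

3062 K


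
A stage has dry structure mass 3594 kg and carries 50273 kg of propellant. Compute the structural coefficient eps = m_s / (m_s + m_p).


eps = 3594 / (3594 + 50273) = 0.0667

0.0667


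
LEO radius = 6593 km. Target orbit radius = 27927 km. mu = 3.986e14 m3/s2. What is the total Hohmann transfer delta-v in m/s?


V1 = sqrt(mu/r1) = 7775.48 m/s
dV1 = V1*(sqrt(2*r2/(r1+r2)) - 1) = 2115.04 m/s
V2 = sqrt(mu/r2) = 3777.95 m/s
dV2 = V2*(1 - sqrt(2*r1/(r1+r2))) = 1443.0 m/s
Total dV = 3558 m/s

3558 m/s


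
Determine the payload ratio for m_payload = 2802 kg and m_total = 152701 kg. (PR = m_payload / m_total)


PR = 2802 / 152701 = 0.0183

0.0183


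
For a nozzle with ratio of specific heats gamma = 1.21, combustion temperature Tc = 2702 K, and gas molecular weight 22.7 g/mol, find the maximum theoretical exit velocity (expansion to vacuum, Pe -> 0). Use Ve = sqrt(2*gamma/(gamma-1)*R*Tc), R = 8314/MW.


R = 8314 / 22.7 = 366.26 J/(kg.K)
Ve = sqrt(2 * 1.21 / (1.21 - 1) * 366.26 * 2702) = 3377 m/s

3377 m/s


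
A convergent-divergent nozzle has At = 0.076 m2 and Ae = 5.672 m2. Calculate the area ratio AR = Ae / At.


AR = 5.672 / 0.076 = 74.6

74.6


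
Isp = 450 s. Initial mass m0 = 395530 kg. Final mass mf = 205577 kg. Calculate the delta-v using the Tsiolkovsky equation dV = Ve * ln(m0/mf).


Ve = 450 * 9.81 = 4414.5 m/s
dV = 4414.5 * ln(395530/205577) = 2889 m/s

2889 m/s


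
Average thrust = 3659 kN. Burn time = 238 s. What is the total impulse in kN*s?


It = 3659 * 238 = 870842 kN*s

870842 kN*s


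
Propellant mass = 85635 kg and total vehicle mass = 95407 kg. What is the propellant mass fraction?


PMF = 85635 / 95407 = 0.898

0.898


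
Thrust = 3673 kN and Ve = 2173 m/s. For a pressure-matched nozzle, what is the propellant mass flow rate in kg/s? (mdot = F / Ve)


mdot = F / Ve = 3673000 / 2173 = 1690.3 kg/s

1690.3 kg/s


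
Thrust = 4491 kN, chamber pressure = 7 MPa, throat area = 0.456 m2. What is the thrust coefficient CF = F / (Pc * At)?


CF = 4491000 / (7e6 * 0.456) = 1.41

1.41


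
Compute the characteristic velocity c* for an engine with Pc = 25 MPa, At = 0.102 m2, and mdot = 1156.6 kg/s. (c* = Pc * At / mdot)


c* = 25e6 * 0.102 / 1156.6 = 2205 m/s

2205 m/s


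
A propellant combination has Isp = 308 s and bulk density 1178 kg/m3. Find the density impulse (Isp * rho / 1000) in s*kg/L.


rho*Isp = 308 * 1178 / 1000 = 363 s*kg/L

363 s*kg/L


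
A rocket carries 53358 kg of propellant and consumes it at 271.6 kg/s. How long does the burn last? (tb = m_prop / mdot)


tb = 53358 / 271.6 = 196.5 s

196.5 s


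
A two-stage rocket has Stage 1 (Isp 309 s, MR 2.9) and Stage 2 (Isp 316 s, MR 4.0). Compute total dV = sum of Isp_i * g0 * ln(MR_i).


dV1 = 309 * 9.81 * ln(2.9) = 3227.4 m/s
dV2 = 316 * 9.81 * ln(4.0) = 4297.5 m/s
Total dV = 3227.4 + 4297.5 = 7524.9 m/s ~ 7525 m/s

7525 m/s


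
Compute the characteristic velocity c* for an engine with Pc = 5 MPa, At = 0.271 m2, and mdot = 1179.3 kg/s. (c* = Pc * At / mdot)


c* = 5e6 * 0.271 / 1179.3 = 1149 m/s

1149 m/s


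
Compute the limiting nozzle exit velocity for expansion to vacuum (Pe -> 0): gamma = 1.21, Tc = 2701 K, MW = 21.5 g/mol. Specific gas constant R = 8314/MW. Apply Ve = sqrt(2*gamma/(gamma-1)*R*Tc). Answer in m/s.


R = 8314 / 21.5 = 386.7 J/(kg.K)
Ve = sqrt(2 * 1.21 / (1.21 - 1) * 386.7 * 2701) = 3469 m/s

3469 m/s


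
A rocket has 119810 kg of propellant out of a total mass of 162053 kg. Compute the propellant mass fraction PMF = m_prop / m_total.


PMF = 119810 / 162053 = 0.739

0.739


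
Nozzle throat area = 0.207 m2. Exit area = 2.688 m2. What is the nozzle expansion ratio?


AR = 2.688 / 0.207 = 13.0

13.0


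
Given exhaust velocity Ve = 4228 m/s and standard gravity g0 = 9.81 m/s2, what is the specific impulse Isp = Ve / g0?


Isp = Ve / g0 = 4228 / 9.81 = 431.0 s

431.0 s


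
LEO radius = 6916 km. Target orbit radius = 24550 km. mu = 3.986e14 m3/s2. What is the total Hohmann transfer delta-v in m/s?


V1 = sqrt(mu/r1) = 7591.74 m/s
dV1 = V1*(sqrt(2*r2/(r1+r2)) - 1) = 1891.6 m/s
V2 = sqrt(mu/r2) = 4029.42 m/s
dV2 = V2*(1 - sqrt(2*r1/(r1+r2))) = 1357.87 m/s
Total dV = 3249 m/s

3249 m/s


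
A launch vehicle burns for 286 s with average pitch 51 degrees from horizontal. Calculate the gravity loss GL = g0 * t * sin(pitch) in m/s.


GL = 9.81 * 286 * sin(51 deg) = 2180 m/s

2180 m/s


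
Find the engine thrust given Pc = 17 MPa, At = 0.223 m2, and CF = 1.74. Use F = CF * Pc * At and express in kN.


F = 1.74 * 17e6 * 0.223 = 6.5963e+06 N = 6596.3 kN

6596.3 kN


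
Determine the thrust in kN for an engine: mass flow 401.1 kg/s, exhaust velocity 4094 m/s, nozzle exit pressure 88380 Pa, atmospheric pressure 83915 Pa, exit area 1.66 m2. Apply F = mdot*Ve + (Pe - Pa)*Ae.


F = 401.1 * 4094 + (88380 - 83915) * 1.66 = 1.6495e+06 N = 1649.5 kN

1649.5 kN


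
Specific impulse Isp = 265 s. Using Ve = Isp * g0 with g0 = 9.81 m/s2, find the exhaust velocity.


Ve = Isp * g0 = 265 * 9.81 = 2599.7 m/s

2599.7 m/s


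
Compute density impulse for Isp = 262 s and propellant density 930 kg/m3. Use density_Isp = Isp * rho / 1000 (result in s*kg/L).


rho*Isp = 262 * 930 / 1000 = 244 s*kg/L

244 s*kg/L


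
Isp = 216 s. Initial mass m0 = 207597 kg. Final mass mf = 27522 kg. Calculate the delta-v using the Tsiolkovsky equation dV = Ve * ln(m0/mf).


Ve = 216 * 9.81 = 2118.96 m/s
dV = 2118.96 * ln(207597/27522) = 4282 m/s

4282 m/s


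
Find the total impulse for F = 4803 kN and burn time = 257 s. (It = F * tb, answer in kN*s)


It = 4803 * 257 = 1234371 kN*s

1234371 kN*s
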